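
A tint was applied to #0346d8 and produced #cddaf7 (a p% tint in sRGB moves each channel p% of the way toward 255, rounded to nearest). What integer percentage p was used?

#0346d8 is rgb(3, 70, 216); #cddaf7 is rgb(205, 218, 247).
On the R channel (widest range): 205 ≈ 3 + (p/100)(255 − 3), so p ≈ 100×(205 − 3)/(255 − 3) = 20200/252 = 80.16.
p = 80 reproduces all three channels after rounding.

80%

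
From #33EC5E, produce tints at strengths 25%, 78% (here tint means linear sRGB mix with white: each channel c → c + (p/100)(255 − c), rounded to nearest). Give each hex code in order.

#33EC5E is rgb(51, 236, 94).
25%: (51 + 51 = 102→102, 236 + 4.75 = 240.75→241, 94 + 40.25 = 134.25→134) → #66F186
78%: (51 + 159.12 = 210.12→210, 236 + 14.82 = 250.82→251, 94 + 125.58 = 219.58→220) → #D2FBDC

#66F186, #D2FBDC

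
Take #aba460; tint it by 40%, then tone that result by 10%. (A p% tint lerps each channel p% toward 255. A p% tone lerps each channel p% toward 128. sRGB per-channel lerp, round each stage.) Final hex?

#aba460 is rgb(171, 164, 96).
A 40% tint moves each channel 40% toward 255:
  R: 171 + 0.4×(255−171) = 171 + 33.6 = 204.6 → 205
  G: 164 + 36.4 = 200.4 → 200
  B: 96 + 0.4×(255−96) = 96 + 63.6 = 159.6 → 160
After the tint: rgb(205, 200, 160) = #cdc8a0.
A 10% tone moves each channel 10% toward 128:
  R: 205 + 0.1×(128−205) = 205 − 7.7 = 197.3 → 197
  G: 200 + 0.1×(128−200) = 200 − 7.2 = 192.8 → 193
  B: 160 + 0.1×(128−160) = 160 − 3.2 = 156.8 → 157
rgb(197, 193, 157) = #c5c19d.

#c5c19d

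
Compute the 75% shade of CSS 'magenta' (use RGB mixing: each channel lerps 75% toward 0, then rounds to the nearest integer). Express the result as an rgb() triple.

CSS magenta is rgb(255, 0, 255).
Per channel, c → c + 0.75(0 − c):
  R: 255 + 0.75×(0−255) = 255 − 191.25 = 63.75 → 64
  G: 0 + 0 = 0 → 0
  B: 255 + 0.75×(0−255) = 255 − 191.25 = 63.75 → 64

rgb(64, 0, 64)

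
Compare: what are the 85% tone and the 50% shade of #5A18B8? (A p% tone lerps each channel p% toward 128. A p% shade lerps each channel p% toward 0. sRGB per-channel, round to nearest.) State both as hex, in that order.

#5A18B8 is rgb(90, 24, 184).
85% tone:
  R: 90 + 0.85×(128−90) = 90 + 32.3 = 122.3 → 122
  G: 24 + 0.85×(128−24) = 24 + 88.4 = 112.4 → 112
  B: 184 − 47.6 = 136.4 → 136
  → #7A7088
50% shade:
  R: 90 + 0.5×(0−90) = 90 − 45 = 45 → 45
  G: 24 − 12 = 12 → 12
  B: 184 + 0.5×(0−184) = 184 − 92 = 92 → 92
  → #2D0C5C

#7A7088, #2D0C5C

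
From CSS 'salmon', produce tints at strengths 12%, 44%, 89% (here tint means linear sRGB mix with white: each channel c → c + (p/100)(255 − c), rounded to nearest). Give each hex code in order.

CSS salmon is rgb(250, 128, 114).
12%: (250 + 0.6 = 250.6→251, 128 + 15.24 = 143.24→143, 114 + 16.92 = 130.92→131) → #fb8f83
44%: (250 + 2.2 = 252.2→252, 128 + 55.88 = 183.88→184, 114 + 62.04 = 176.04→176) → #fcb8b0
89%: (250 + 4.45 = 254.45→254, 128 + 113.03 = 241.03→241, 114 + 125.49 = 239.49→239) → #fef1ef

#fb8f83, #fcb8b0, #fef1ef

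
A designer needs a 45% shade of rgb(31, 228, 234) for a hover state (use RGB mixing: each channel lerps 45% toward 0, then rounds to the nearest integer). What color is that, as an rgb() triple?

A 45% shade moves each channel 45% toward 0:
  R: 31 + 0.45×(0−31) = 31 − 13.95 = 17.05 → 17
  G: 228 − 102.6 = 125.4 → 125
  B: 234 − 105.3 = 128.7 → 129

rgb(17, 125, 129)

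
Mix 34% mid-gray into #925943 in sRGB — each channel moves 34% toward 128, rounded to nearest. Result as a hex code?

#925943 is rgb(146, 89, 67).
A 34% tone moves each channel 34% toward 128:
  R: 146 + 0.34×(128−146) = 146 − 6.12 = 139.88 → 140
  G: 89 + 0.34×(128−89) = 89 + 13.26 = 102.26 → 102
  B: 67 + 0.34×(128−67) = 67 + 20.74 = 87.74 → 88
rgb(140, 102, 88) = #8c6658.

#8c6658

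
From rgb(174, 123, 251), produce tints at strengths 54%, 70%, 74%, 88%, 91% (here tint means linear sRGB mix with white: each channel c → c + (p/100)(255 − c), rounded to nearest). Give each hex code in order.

54%: (174 + 43.74 = 217.74→218, 123 + 71.28 = 194.28→194, 251 + 2.16 = 253.16→253) → #DAC2FD
70%: (174 + 56.7 = 230.7→231, 123 + 92.4 = 215.4→215, 251 + 2.8 = 253.8→254) → #E7D7FE
74%: (174 + 59.94 = 233.94→234, 123 + 97.68 = 220.68→221, 251 + 2.96 = 253.96→254) → #EADDFE
88%: (174 + 71.28 = 245.28→245, 123 + 116.16 = 239.16→239, 251 + 3.52 = 254.52→255) → #F5EFFF
91%: (174 + 73.71 = 247.71→248, 123 + 120.12 = 243.12→243, 251 + 3.64 = 254.64→255) → #F8F3FF

#DAC2FD, #E7D7FE, #EADDFE, #F5EFFF, #F8F3FF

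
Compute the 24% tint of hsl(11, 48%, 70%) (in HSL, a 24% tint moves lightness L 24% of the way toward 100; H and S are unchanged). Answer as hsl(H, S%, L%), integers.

L moves 24% from 70 toward 100: 70 + 7.2 = 77.2 → 77.
H and S are unchanged.

hsl(11, 48%, 77%)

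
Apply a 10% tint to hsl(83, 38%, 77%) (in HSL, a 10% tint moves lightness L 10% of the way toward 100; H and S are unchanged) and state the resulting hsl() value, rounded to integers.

hsl(83, 38%, 79%)

L moves 10% from 77 toward 100: 77 + 2.3 = 79.3 → 79.
H and S are unchanged.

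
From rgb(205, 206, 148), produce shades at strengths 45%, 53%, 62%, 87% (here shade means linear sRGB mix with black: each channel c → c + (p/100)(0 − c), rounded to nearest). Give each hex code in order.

#717151, #606146, #4E4E38, #1B1B13

45%: (205 − 92.25 = 112.75→113, 206 − 92.7 = 113.3→113, 148 − 66.6 = 81.4→81) → #717151
53%: (205 − 108.65 = 96.35→96, 206 − 109.18 = 96.82→97, 148 − 78.44 = 69.56→70) → #606146
62%: (205 − 127.1 = 77.9→78, 206 − 127.72 = 78.28→78, 148 − 91.76 = 56.24→56) → #4E4E38
87%: (205 − 178.35 = 26.65→27, 206 − 179.22 = 26.78→27, 148 − 128.76 = 19.24→19) → #1B1B13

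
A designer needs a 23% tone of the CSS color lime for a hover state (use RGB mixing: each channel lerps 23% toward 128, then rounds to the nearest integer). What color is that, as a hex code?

CSS lime is rgb(0, 255, 0).
A 23% tone moves each channel 23% toward 128:
  R: 0 + 29.44 = 29.44 → 29
  G: 255 + 0.23×(128−255) = 255 − 29.21 = 225.79 → 226
  B: 0 + 0.23×(128−0) = 0 + 29.44 = 29.44 → 29
rgb(29, 226, 29) = #1DE21D.

#1DE21D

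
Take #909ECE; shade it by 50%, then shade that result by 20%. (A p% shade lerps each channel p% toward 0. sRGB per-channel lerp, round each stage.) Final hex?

#3A3F52

#909ECE is rgb(144, 158, 206).
Per channel, c → c + 0.5(0 − c):
  R: 144 − 72 = 72 → 72
  G: 158 + 0.5×(0−158) = 158 − 79 = 79 → 79
  B: 206 + 0.5×(0−206) = 206 − 103 = 103 → 103
After the shade: rgb(72, 79, 103) = #484F67.
Lerp each channel 20% toward 0:
  R: 72 + 0.2×(0−72) = 72 − 14.4 = 57.6 → 58
  G: 79 − 15.8 = 63.2 → 63
  B: 103 − 20.6 = 82.4 → 82
rgb(58, 63, 82) = #3A3F52.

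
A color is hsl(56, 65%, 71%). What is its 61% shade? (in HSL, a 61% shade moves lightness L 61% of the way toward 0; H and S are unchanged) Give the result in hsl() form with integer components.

hsl(56, 65%, 28%)

L moves 61% from 71 toward 0: 71 − 43.31 = 27.69 → 28.
H and S are unchanged.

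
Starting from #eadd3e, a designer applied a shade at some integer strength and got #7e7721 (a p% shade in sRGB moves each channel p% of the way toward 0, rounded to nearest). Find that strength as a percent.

#eadd3e is rgb(234, 221, 62); #7e7721 is rgb(126, 119, 33).
On the R channel (widest range): 126 ≈ 234 + (p/100)(0 − 234), so p ≈ 100×(126 − 234)/(0 − 234) = -10800/-234 = 46.15.
p = 46 reproduces all three channels after rounding.

46%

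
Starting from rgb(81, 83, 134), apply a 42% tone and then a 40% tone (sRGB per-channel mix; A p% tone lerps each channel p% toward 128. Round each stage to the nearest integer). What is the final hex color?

#707082

Lerp each channel 42% toward 128:
  R: 81 + 0.42×(128−81) = 81 + 19.74 = 100.74 → 101
  G: 83 + 0.42×(128−83) = 83 + 18.9 = 101.9 → 102
  B: 134 + 0.42×(128−134) = 134 − 2.52 = 131.48 → 131
After the tone: rgb(101, 102, 131) = #656683.
Per channel, c → c + 0.4(128 − c):
  R: 101 + 0.4×(128−101) = 101 + 10.8 = 111.8 → 112
  G: 102 + 10.4 = 112.4 → 112
  B: 131 + 0.4×(128−131) = 131 − 1.2 = 129.8 → 130
rgb(112, 112, 130) = #707082.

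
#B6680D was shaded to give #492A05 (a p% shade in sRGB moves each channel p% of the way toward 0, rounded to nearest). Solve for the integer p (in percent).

#B6680D is rgb(182, 104, 13); #492A05 is rgb(73, 42, 5).
On the R channel (widest range): 73 ≈ 182 + (p/100)(0 − 182), so p ≈ 100×(73 − 182)/(0 − 182) = -10900/-182 = 59.89.
p = 60 reproduces all three channels after rounding.

60%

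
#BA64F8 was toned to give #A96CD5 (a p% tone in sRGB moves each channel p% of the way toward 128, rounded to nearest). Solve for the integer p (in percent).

29%

#BA64F8 is rgb(186, 100, 248); #A96CD5 is rgb(169, 108, 213).
On the B channel (widest range): 213 ≈ 248 + (p/100)(128 − 248), so p ≈ 100×(213 − 248)/(128 − 248) = -3500/-120 = 29.17.
p = 29 reproduces all three channels after rounding.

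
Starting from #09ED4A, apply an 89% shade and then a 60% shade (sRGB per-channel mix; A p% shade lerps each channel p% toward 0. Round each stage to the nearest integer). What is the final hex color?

#09ED4A is rgb(9, 237, 74).
Per channel, c → c + 0.89(0 − c):
  R: 9 + 0.89×(0−9) = 9 − 8.01 = 0.99 → 1
  G: 237 − 210.93 = 26.07 → 26
  B: 74 + 0.89×(0−74) = 74 − 65.86 = 8.14 → 8
After the shade: rgb(1, 26, 8) = #011A08.
Lerp each channel 60% toward 0:
  R: 1 − 0.6 = 0.4 → 0
  G: 26 − 15.6 = 10.4 → 10
  B: 8 − 4.8 = 3.2 → 3
rgb(0, 10, 3) = #000A03.

#000A03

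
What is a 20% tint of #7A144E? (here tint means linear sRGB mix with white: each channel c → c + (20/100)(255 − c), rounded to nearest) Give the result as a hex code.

#954371

#7A144E is rgb(122, 20, 78).
Lerp each channel 20% toward 255:
  R: 122 + 0.2×(255−122) = 122 + 26.6 = 148.6 → 149
  G: 20 + 0.2×(255−20) = 20 + 47 = 67 → 67
  B: 78 + 0.2×(255−78) = 78 + 35.4 = 113.4 → 113
rgb(149, 67, 113) = #954371.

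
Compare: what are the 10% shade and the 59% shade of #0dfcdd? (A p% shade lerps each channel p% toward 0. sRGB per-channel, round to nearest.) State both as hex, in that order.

#0ce3c7, #05675b

#0dfcdd is rgb(13, 252, 221).
10% shade:
  R: 13 + 0.1×(0−13) = 13 − 1.3 = 11.7 → 12
  G: 252 − 25.2 = 226.8 → 227
  B: 221 + 0.1×(0−221) = 221 − 22.1 = 198.9 → 199
  → #0ce3c7
59% shade:
  R: 13 − 7.67 = 5.33 → 5
  G: 252 − 148.68 = 103.32 → 103
  B: 221 + 0.59×(0−221) = 221 − 130.39 = 90.61 → 91
  → #05675b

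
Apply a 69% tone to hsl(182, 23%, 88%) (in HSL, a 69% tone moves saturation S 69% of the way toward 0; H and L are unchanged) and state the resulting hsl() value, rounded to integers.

hsl(182, 7%, 88%)

S moves 69% from 23 toward 0: 23 − 15.87 = 7.13 → 7.
H and L are unchanged.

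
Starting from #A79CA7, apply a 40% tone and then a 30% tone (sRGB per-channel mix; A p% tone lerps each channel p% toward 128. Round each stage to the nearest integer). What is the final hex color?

#908C90

#A79CA7 is rgb(167, 156, 167).
Per channel, c → c + 0.4(128 − c):
  R: 167 − 15.6 = 151.4 → 151
  G: 156 + 0.4×(128−156) = 156 − 11.2 = 144.8 → 145
  B: 167 + 0.4×(128−167) = 167 − 15.6 = 151.4 → 151
After the tone: rgb(151, 145, 151) = #979197.
A 30% tone moves each channel 30% toward 128:
  R: 151 + 0.3×(128−151) = 151 − 6.9 = 144.1 → 144
  G: 145 − 5.1 = 139.9 → 140
  B: 151 + 0.3×(128−151) = 151 − 6.9 = 144.1 → 144
rgb(144, 140, 144) = #908C90.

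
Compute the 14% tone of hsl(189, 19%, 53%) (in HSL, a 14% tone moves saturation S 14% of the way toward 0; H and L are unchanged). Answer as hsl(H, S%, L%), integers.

hsl(189, 16%, 53%)

S moves 14% from 19 toward 0: 19 − 2.66 = 16.34 → 16.
H and L are unchanged.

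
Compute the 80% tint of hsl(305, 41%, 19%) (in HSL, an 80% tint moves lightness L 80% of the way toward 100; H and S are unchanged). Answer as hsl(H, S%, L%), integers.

L moves 80% from 19 toward 100: 19 + 64.8 = 83.8 → 84.
H and S are unchanged.

hsl(305, 41%, 84%)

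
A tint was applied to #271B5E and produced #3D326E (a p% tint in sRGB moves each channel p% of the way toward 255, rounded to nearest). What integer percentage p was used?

#271B5E is rgb(39, 27, 94); #3D326E is rgb(61, 50, 110).
On the G channel (widest range): 50 ≈ 27 + (p/100)(255 − 27), so p ≈ 100×(50 − 27)/(255 − 27) = 2300/228 = 10.09.
p = 10 reproduces all three channels after rounding.

10%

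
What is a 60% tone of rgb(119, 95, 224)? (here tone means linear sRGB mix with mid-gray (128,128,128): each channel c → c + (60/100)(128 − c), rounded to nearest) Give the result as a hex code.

#7c73a6

A 60% tone moves each channel 60% toward 128:
  R: 119 + 0.6×(128−119) = 119 + 5.4 = 124.4 → 124
  G: 95 + 0.6×(128−95) = 95 + 19.8 = 114.8 → 115
  B: 224 − 57.6 = 166.4 → 166
rgb(124, 115, 166) = #7c73a6.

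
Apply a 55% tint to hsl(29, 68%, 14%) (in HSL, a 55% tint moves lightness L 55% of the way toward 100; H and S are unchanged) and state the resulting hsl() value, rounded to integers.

L moves 55% from 14 toward 100: 14 + 47.3 = 61.3 → 61.
H and S are unchanged.

hsl(29, 68%, 61%)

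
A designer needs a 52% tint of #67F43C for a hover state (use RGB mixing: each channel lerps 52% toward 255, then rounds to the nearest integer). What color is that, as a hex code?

#67F43C is rgb(103, 244, 60).
Per channel, c → c + 0.52(255 − c):
  R: 103 + 0.52×(255−103) = 103 + 79.04 = 182.04 → 182
  G: 244 + 0.52×(255−244) = 244 + 5.72 = 249.72 → 250
  B: 60 + 101.4 = 161.4 → 161
rgb(182, 250, 161) = #B6FAA1.

#B6FAA1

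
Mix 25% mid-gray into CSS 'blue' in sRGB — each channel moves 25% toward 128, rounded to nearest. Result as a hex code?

#2020df

CSS blue is rgb(0, 0, 255).
Lerp each channel 25% toward 128:
  R: 0 + 0.25×(128−0) = 0 + 32 = 32 → 32
  G: 0 + 0.25×(128−0) = 0 + 32 = 32 → 32
  B: 255 + 0.25×(128−255) = 255 − 31.75 = 223.25 → 223
rgb(32, 32, 223) = #2020df.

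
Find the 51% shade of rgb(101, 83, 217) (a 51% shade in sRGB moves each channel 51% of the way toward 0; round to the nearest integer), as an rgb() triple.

rgb(49, 41, 106)

Lerp each channel 51% toward 0:
  R: 101 + 0.51×(0−101) = 101 − 51.51 = 49.49 → 49
  G: 83 + 0.51×(0−83) = 83 − 42.33 = 40.67 → 41
  B: 217 − 110.67 = 106.33 → 106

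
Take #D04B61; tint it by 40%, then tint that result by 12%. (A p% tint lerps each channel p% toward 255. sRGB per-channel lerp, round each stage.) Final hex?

#D04B61 is rgb(208, 75, 97).
A 40% tint moves each channel 40% toward 255:
  R: 208 + 18.8 = 226.8 → 227
  G: 75 + 72 = 147 → 147
  B: 97 + 63.2 = 160.2 → 160
After the tint: rgb(227, 147, 160) = #E393A0.
Per channel, c → c + 0.12(255 − c):
  R: 227 + 3.36 = 230.36 → 230
  G: 147 + 0.12×(255−147) = 147 + 12.96 = 159.96 → 160
  B: 160 + 0.12×(255−160) = 160 + 11.4 = 171.4 → 171
rgb(230, 160, 171) = #E6A0AB.

#E6A0AB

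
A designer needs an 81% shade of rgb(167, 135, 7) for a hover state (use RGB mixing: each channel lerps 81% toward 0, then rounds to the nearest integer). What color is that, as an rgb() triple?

rgb(32, 26, 1)

Lerp each channel 81% toward 0:
  R: 167 + 0.81×(0−167) = 167 − 135.27 = 31.73 → 32
  G: 135 + 0.81×(0−135) = 135 − 109.35 = 25.65 → 26
  B: 7 − 5.67 = 1.33 → 1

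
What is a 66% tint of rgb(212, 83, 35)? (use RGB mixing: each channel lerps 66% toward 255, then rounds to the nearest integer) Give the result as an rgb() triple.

Lerp each channel 66% toward 255:
  R: 212 + 0.66×(255−212) = 212 + 28.38 = 240.38 → 240
  G: 83 + 113.52 = 196.52 → 197
  B: 35 + 145.2 = 180.2 → 180

rgb(240, 197, 180)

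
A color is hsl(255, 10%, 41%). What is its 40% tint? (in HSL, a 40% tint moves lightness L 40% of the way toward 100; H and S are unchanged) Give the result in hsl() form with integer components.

hsl(255, 10%, 65%)

L moves 40% from 41 toward 100: 41 + 23.6 = 64.6 → 65.
H and S are unchanged.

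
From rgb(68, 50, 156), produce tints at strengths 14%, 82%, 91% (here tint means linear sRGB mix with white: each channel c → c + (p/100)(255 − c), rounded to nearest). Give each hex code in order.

14%: (68 + 26.18 = 94.18→94, 50 + 28.7 = 78.7→79, 156 + 13.86 = 169.86→170) → #5E4FAA
82%: (68 + 153.34 = 221.34→221, 50 + 168.1 = 218.1→218, 156 + 81.18 = 237.18→237) → #DDDAED
91%: (68 + 170.17 = 238.17→238, 50 + 186.55 = 236.55→237, 156 + 90.09 = 246.09→246) → #EEEDF6

#5E4FAA, #DDDAED, #EEEDF6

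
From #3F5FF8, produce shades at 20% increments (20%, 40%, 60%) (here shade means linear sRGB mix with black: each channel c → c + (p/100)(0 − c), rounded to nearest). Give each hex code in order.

#3F5FF8 is rgb(63, 95, 248).
20%: (63 − 12.6 = 50.4→50, 95 − 19 = 76→76, 248 − 49.6 = 198.4→198) → #324CC6
40%: (63 − 25.2 = 37.8→38, 95 − 38 = 57→57, 248 − 99.2 = 148.8→149) → #263995
60%: (63 − 37.8 = 25.2→25, 95 − 57 = 38→38, 248 − 148.8 = 99.2→99) → #192663

#324CC6, #263995, #192663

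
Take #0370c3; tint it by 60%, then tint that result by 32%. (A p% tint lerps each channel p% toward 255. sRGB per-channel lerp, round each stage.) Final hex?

#bad8ef

#0370c3 is rgb(3, 112, 195).
A 60% tint moves each channel 60% toward 255:
  R: 3 + 0.6×(255−3) = 3 + 151.2 = 154.2 → 154
  G: 112 + 0.6×(255−112) = 112 + 85.8 = 197.8 → 198
  B: 195 + 36 = 231 → 231
After the tint: rgb(154, 198, 231) = #9ac6e7.
Per channel, c → c + 0.32(255 − c):
  R: 154 + 32.32 = 186.32 → 186
  G: 198 + 0.32×(255−198) = 198 + 18.24 = 216.24 → 216
  B: 231 + 0.32×(255−231) = 231 + 7.68 = 238.68 → 239
rgb(186, 216, 239) = #bad8ef.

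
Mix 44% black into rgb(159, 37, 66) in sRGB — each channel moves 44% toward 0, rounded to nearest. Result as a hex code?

#591525

Per channel, c → c + 0.44(0 − c):
  R: 159 + 0.44×(0−159) = 159 − 69.96 = 89.04 → 89
  G: 37 + 0.44×(0−37) = 37 − 16.28 = 20.72 → 21
  B: 66 + 0.44×(0−66) = 66 − 29.04 = 36.96 → 37
rgb(89, 21, 37) = #591525.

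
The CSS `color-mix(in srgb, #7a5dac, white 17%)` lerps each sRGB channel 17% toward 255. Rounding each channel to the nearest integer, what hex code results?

#7a5dac is rgb(122, 93, 172).
A 17% tint moves each channel 17% toward 255:
  R: 122 + 0.17×(255−122) = 122 + 22.61 = 144.61 → 145
  G: 93 + 0.17×(255−93) = 93 + 27.54 = 120.54 → 121
  B: 172 + 0.17×(255−172) = 172 + 14.11 = 186.11 → 186
rgb(145, 121, 186) = #9179ba.

#9179ba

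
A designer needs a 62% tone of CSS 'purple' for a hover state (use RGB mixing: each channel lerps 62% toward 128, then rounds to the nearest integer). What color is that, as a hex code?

#804F80

CSS purple is rgb(128, 0, 128).
Lerp each channel 62% toward 128:
  R: 128 + 0 = 128 → 128
  G: 0 + 0.62×(128−0) = 0 + 79.36 = 79.36 → 79
  B: 128 + 0 = 128 → 128
rgb(128, 79, 128) = #804F80.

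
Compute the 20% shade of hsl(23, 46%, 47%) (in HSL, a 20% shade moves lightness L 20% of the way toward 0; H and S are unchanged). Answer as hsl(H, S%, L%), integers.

L moves 20% from 47 toward 0: 47 − 9.4 = 37.6 → 38.
H and S are unchanged.

hsl(23, 46%, 38%)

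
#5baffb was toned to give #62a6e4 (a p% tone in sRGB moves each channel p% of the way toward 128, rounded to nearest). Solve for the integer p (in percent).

#5baffb is rgb(91, 175, 251); #62a6e4 is rgb(98, 166, 228).
On the B channel (widest range): 228 ≈ 251 + (p/100)(128 − 251), so p ≈ 100×(228 − 251)/(128 − 251) = -2300/-123 = 18.70.
p = 19 reproduces all three channels after rounding.

19%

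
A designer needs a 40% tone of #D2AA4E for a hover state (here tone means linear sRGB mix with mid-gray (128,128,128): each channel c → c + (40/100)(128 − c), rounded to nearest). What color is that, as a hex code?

#B19962

#D2AA4E is rgb(210, 170, 78).
Lerp each channel 40% toward 128:
  R: 210 − 32.8 = 177.2 → 177
  G: 170 + 0.4×(128−170) = 170 − 16.8 = 153.2 → 153
  B: 78 + 0.4×(128−78) = 78 + 20 = 98 → 98
rgb(177, 153, 98) = #B19962.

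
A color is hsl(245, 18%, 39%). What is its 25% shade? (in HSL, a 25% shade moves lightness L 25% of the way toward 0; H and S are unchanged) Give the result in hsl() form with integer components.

hsl(245, 18%, 29%)

L moves 25% from 39 toward 0: 39 − 9.75 = 29.25 → 29.
H and S are unchanged.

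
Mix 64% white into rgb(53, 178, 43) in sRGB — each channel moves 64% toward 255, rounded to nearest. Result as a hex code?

#B6E3B3

A 64% tint moves each channel 64% toward 255:
  R: 53 + 129.28 = 182.28 → 182
  G: 178 + 0.64×(255−178) = 178 + 49.28 = 227.28 → 227
  B: 43 + 0.64×(255−43) = 43 + 135.68 = 178.68 → 179
rgb(182, 227, 179) = #B6E3B3.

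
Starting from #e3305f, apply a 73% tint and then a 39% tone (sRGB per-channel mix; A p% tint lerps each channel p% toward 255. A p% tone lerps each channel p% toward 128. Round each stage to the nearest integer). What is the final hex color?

#e3305f is rgb(227, 48, 95).
A 73% tint moves each channel 73% toward 255:
  R: 227 + 0.73×(255−227) = 227 + 20.44 = 247.44 → 247
  G: 48 + 0.73×(255−48) = 48 + 151.11 = 199.11 → 199
  B: 95 + 0.73×(255−95) = 95 + 116.8 = 211.8 → 212
After the tint: rgb(247, 199, 212) = #f7c7d4.
Per channel, c → c + 0.39(128 − c):
  R: 247 + 0.39×(128−247) = 247 − 46.41 = 200.59 → 201
  G: 199 + 0.39×(128−199) = 199 − 27.69 = 171.31 → 171
  B: 212 + 0.39×(128−212) = 212 − 32.76 = 179.24 → 179
rgb(201, 171, 179) = #c9abb3.

#c9abb3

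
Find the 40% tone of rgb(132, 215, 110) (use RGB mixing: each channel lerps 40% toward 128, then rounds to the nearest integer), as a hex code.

#82b475

Lerp each channel 40% toward 128:
  R: 132 + 0.4×(128−132) = 132 − 1.6 = 130.4 → 130
  G: 215 − 34.8 = 180.2 → 180
  B: 110 + 0.4×(128−110) = 110 + 7.2 = 117.2 → 117
rgb(130, 180, 117) = #82b475.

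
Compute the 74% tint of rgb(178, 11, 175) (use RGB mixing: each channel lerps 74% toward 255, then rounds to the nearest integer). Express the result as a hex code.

Per channel, c → c + 0.74(255 − c):
  R: 178 + 56.98 = 234.98 → 235
  G: 11 + 180.56 = 191.56 → 192
  B: 175 + 59.2 = 234.2 → 234
rgb(235, 192, 234) = #ebc0ea.

#ebc0ea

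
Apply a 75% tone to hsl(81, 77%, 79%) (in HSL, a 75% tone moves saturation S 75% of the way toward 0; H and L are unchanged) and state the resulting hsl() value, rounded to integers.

S moves 75% from 77 toward 0: 77 − 57.75 = 19.25 → 19.
H and L are unchanged.

hsl(81, 19%, 79%)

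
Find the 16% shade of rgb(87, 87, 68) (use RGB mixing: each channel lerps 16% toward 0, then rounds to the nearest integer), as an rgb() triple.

rgb(73, 73, 57)

A 16% shade moves each channel 16% toward 0:
  R: 87 − 13.92 = 73.08 → 73
  G: 87 + 0.16×(0−87) = 87 − 13.92 = 73.08 → 73
  B: 68 − 10.88 = 57.12 → 57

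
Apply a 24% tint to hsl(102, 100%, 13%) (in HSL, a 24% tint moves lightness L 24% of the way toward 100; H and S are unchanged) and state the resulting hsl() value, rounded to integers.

hsl(102, 100%, 34%)

L moves 24% from 13 toward 100: 13 + 20.88 = 33.88 → 34.
H and S are unchanged.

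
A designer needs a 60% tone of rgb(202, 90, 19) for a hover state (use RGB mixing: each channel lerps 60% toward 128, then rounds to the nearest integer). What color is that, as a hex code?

Lerp each channel 60% toward 128:
  R: 202 + 0.6×(128−202) = 202 − 44.4 = 157.6 → 158
  G: 90 + 0.6×(128−90) = 90 + 22.8 = 112.8 → 113
  B: 19 + 65.4 = 84.4 → 84
rgb(158, 113, 84) = #9e7154.

#9e7154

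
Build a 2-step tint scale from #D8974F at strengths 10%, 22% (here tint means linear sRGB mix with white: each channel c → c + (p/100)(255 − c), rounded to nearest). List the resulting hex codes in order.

#D8974F is rgb(216, 151, 79).
10%: (216 + 3.9 = 219.9→220, 151 + 10.4 = 161.4→161, 79 + 17.6 = 96.6→97) → #DCA161
22%: (216 + 8.58 = 224.58→225, 151 + 22.88 = 173.88→174, 79 + 38.72 = 117.72→118) → #E1AE76

#DCA161, #E1AE76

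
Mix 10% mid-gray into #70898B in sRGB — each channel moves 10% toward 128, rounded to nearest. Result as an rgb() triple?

rgb(114, 136, 138)

#70898B is rgb(112, 137, 139).
Per channel, c → c + 0.1(128 − c):
  R: 112 + 1.6 = 113.6 → 114
  G: 137 + 0.1×(128−137) = 137 − 0.9 = 136.1 → 136
  B: 139 − 1.1 = 137.9 → 138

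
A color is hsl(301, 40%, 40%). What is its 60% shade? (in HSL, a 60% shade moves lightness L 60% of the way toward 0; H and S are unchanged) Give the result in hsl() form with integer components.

hsl(301, 40%, 16%)

L moves 60% from 40 toward 0: 40 − 24 = 16 → 16.
H and S are unchanged.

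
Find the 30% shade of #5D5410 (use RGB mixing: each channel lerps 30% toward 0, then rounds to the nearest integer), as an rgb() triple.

#5D5410 is rgb(93, 84, 16).
A 30% shade moves each channel 30% toward 0:
  R: 93 − 27.9 = 65.1 → 65
  G: 84 + 0.3×(0−84) = 84 − 25.2 = 58.8 → 59
  B: 16 − 4.8 = 11.2 → 11

rgb(65, 59, 11)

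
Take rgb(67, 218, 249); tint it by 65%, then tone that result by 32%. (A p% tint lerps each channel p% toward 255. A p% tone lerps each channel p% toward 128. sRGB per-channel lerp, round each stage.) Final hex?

#a9ced5

Lerp each channel 65% toward 255:
  R: 67 + 122.2 = 189.2 → 189
  G: 218 + 0.65×(255−218) = 218 + 24.05 = 242.05 → 242
  B: 249 + 0.65×(255−249) = 249 + 3.9 = 252.9 → 253
After the tint: rgb(189, 242, 253) = #bdf2fd.
Lerp each channel 32% toward 128:
  R: 189 + 0.32×(128−189) = 189 − 19.52 = 169.48 → 169
  G: 242 − 36.48 = 205.52 → 206
  B: 253 − 40 = 213 → 213
rgb(169, 206, 213) = #a9ced5.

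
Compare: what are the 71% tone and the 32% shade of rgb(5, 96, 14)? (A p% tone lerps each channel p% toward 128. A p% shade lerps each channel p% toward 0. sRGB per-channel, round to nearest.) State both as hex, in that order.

#5C775F, #03410A

71% tone:
  R: 5 + 0.71×(128−5) = 5 + 87.33 = 92.33 → 92
  G: 96 + 0.71×(128−96) = 96 + 22.72 = 118.72 → 119
  B: 14 + 0.71×(128−14) = 14 + 80.94 = 94.94 → 95
  → #5C775F
32% shade:
  R: 5 + 0.32×(0−5) = 5 − 1.6 = 3.4 → 3
  G: 96 − 30.72 = 65.28 → 65
  B: 14 + 0.32×(0−14) = 14 − 4.48 = 9.52 → 10
  → #03410A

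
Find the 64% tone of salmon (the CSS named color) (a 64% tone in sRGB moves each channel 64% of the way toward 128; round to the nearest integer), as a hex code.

CSS salmon is rgb(250, 128, 114).
A 64% tone moves each channel 64% toward 128:
  R: 250 + 0.64×(128−250) = 250 − 78.08 = 171.92 → 172
  G: 128 + 0.64×(128−128) = 128 + 0 = 128 → 128
  B: 114 + 8.96 = 122.96 → 123
rgb(172, 128, 123) = #ac807b.

#ac807b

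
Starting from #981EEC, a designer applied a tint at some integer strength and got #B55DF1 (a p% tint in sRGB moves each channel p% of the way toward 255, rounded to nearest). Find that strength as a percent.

28%

#981EEC is rgb(152, 30, 236); #B55DF1 is rgb(181, 93, 241).
On the G channel (widest range): 93 ≈ 30 + (p/100)(255 − 30), so p ≈ 100×(93 − 30)/(255 − 30) = 6300/225 = 28.00.
p = 28 reproduces all three channels after rounding.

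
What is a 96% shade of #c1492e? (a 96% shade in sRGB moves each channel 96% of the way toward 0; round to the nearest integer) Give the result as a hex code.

#080302

#c1492e is rgb(193, 73, 46).
Per channel, c → c + 0.96(0 − c):
  R: 193 + 0.96×(0−193) = 193 − 185.28 = 7.72 → 8
  G: 73 − 70.08 = 2.92 → 3
  B: 46 + 0.96×(0−46) = 46 − 44.16 = 1.84 → 2
rgb(8, 3, 2) = #080302.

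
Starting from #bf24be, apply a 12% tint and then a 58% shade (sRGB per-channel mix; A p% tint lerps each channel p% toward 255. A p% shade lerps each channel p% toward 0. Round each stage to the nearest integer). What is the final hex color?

#bf24be is rgb(191, 36, 190).
Lerp each channel 12% toward 255:
  R: 191 + 0.12×(255−191) = 191 + 7.68 = 198.68 → 199
  G: 36 + 0.12×(255−36) = 36 + 26.28 = 62.28 → 62
  B: 190 + 0.12×(255−190) = 190 + 7.8 = 197.8 → 198
After the tint: rgb(199, 62, 198) = #c73ec6.
Per channel, c → c + 0.58(0 − c):
  R: 199 − 115.42 = 83.58 → 84
  G: 62 + 0.58×(0−62) = 62 − 35.96 = 26.04 → 26
  B: 198 − 114.84 = 83.16 → 83
rgb(84, 26, 83) = #541a53.

#541a53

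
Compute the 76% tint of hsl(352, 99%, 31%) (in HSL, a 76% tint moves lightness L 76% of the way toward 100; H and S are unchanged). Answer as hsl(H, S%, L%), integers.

L moves 76% from 31 toward 100: 31 + 52.44 = 83.44 → 83.
H and S are unchanged.

hsl(352, 99%, 83%)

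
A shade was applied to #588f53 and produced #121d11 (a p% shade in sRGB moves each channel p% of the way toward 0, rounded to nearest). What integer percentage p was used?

#588f53 is rgb(88, 143, 83); #121d11 is rgb(18, 29, 17).
On the G channel (widest range): 29 ≈ 143 + (p/100)(0 − 143), so p ≈ 100×(29 − 143)/(0 − 143) = -11400/-143 = 79.72.
p = 80 reproduces all three channels after rounding.

80%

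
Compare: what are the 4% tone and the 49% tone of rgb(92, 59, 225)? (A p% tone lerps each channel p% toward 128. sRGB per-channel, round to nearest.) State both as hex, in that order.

4% tone:
  R: 92 + 0.04×(128−92) = 92 + 1.44 = 93.44 → 93
  G: 59 + 0.04×(128−59) = 59 + 2.76 = 61.76 → 62
  B: 225 + 0.04×(128−225) = 225 − 3.88 = 221.12 → 221
  → #5D3EDD
49% tone:
  R: 92 + 0.49×(128−92) = 92 + 17.64 = 109.64 → 110
  G: 59 + 33.81 = 92.81 → 93
  B: 225 − 47.53 = 177.47 → 177
  → #6E5DB1

#5D3EDD, #6E5DB1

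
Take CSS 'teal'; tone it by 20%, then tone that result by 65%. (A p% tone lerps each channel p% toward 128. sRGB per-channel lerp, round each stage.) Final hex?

#5C8080

CSS teal is rgb(0, 128, 128).
Lerp each channel 20% toward 128:
  R: 0 + 25.6 = 25.6 → 26
  G: 128 + 0.2×(128−128) = 128 + 0 = 128 → 128
  B: 128 + 0.2×(128−128) = 128 + 0 = 128 → 128
After the tone: rgb(26, 128, 128) = #1A8080.
Lerp each channel 65% toward 128:
  R: 26 + 0.65×(128−26) = 26 + 66.3 = 92.3 → 92
  G: 128 + 0.65×(128−128) = 128 + 0 = 128 → 128
  B: 128 + 0.65×(128−128) = 128 + 0 = 128 → 128
rgb(92, 128, 128) = #5C8080.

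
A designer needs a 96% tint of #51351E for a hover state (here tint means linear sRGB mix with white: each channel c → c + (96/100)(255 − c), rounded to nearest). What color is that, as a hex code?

#51351E is rgb(81, 53, 30).
Lerp each channel 96% toward 255:
  R: 81 + 167.04 = 248.04 → 248
  G: 53 + 0.96×(255−53) = 53 + 193.92 = 246.92 → 247
  B: 30 + 216 = 246 → 246
rgb(248, 247, 246) = #F8F7F6.

#F8F7F6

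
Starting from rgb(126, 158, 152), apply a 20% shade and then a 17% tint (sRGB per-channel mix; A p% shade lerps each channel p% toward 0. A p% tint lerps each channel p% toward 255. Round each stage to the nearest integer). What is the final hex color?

#7f9491

Per channel, c → c + 0.2(0 − c):
  R: 126 + 0.2×(0−126) = 126 − 25.2 = 100.8 → 101
  G: 158 + 0.2×(0−158) = 158 − 31.6 = 126.4 → 126
  B: 152 + 0.2×(0−152) = 152 − 30.4 = 121.6 → 122
After the shade: rgb(101, 126, 122) = #657e7a.
Per channel, c → c + 0.17(255 − c):
  R: 101 + 0.17×(255−101) = 101 + 26.18 = 127.18 → 127
  G: 126 + 21.93 = 147.93 → 148
  B: 122 + 0.17×(255−122) = 122 + 22.61 = 144.61 → 145
rgb(127, 148, 145) = #7f9491.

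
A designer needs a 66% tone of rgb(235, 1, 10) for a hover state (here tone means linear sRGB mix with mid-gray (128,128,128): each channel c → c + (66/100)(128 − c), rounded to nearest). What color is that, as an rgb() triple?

Per channel, c → c + 0.66(128 − c):
  R: 235 + 0.66×(128−235) = 235 − 70.62 = 164.38 → 164
  G: 1 + 0.66×(128−1) = 1 + 83.82 = 84.82 → 85
  B: 10 + 77.88 = 87.88 → 88

rgb(164, 85, 88)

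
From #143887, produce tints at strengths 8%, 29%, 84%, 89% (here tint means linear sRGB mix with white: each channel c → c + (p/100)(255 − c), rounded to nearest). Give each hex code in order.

#274891, #5872AA, #D9DFEC, #E5E9F2

#143887 is rgb(20, 56, 135).
8%: (20 + 18.8 = 38.8→39, 56 + 15.92 = 71.92→72, 135 + 9.6 = 144.6→145) → #274891
29%: (20 + 68.15 = 88.15→88, 56 + 57.71 = 113.71→114, 135 + 34.8 = 169.8→170) → #5872AA
84%: (20 + 197.4 = 217.4→217, 56 + 167.16 = 223.16→223, 135 + 100.8 = 235.8→236) → #D9DFEC
89%: (20 + 209.15 = 229.15→229, 56 + 177.11 = 233.11→233, 135 + 106.8 = 241.8→242) → #E5E9F2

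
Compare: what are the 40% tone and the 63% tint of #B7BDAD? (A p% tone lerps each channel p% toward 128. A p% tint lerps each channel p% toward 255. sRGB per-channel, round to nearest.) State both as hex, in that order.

#B7BDAD is rgb(183, 189, 173).
40% tone:
  R: 183 + 0.4×(128−183) = 183 − 22 = 161 → 161
  G: 189 + 0.4×(128−189) = 189 − 24.4 = 164.6 → 165
  B: 173 + 0.4×(128−173) = 173 − 18 = 155 → 155
  → #A1A59B
63% tint:
  R: 183 + 0.63×(255−183) = 183 + 45.36 = 228.36 → 228
  G: 189 + 0.63×(255−189) = 189 + 41.58 = 230.58 → 231
  B: 173 + 51.66 = 224.66 → 225
  → #E4E7E1

#A1A59B, #E4E7E1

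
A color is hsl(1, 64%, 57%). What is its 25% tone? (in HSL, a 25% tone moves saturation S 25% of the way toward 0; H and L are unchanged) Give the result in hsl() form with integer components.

hsl(1, 48%, 57%)

S moves 25% from 64 toward 0: 64 − 16 = 48 → 48.
H and L are unchanged.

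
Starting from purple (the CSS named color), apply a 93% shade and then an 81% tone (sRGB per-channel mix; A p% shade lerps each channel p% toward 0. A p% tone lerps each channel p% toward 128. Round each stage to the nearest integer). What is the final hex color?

CSS purple is rgb(128, 0, 128).
Lerp each channel 93% toward 0:
  R: 128 − 119.04 = 8.96 → 9
  G: 0 + 0.93×(0−0) = 0 + 0 = 0 → 0
  B: 128 + 0.93×(0−128) = 128 − 119.04 = 8.96 → 9
After the shade: rgb(9, 0, 9) = #090009.
Per channel, c → c + 0.81(128 − c):
  R: 9 + 0.81×(128−9) = 9 + 96.39 = 105.39 → 105
  G: 0 + 0.81×(128−0) = 0 + 103.68 = 103.68 → 104
  B: 9 + 0.81×(128−9) = 9 + 96.39 = 105.39 → 105
rgb(105, 104, 105) = #696869.

#696869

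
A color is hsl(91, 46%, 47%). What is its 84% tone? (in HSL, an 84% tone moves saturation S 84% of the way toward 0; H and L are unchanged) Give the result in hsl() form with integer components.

S moves 84% from 46 toward 0: 46 − 38.64 = 7.36 → 7.
H and L are unchanged.

hsl(91, 7%, 47%)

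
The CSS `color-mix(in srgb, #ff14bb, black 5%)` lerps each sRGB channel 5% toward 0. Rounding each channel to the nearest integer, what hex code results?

#f213b2

#ff14bb is rgb(255, 20, 187).
A 5% shade moves each channel 5% toward 0:
  R: 255 + 0.05×(0−255) = 255 − 12.75 = 242.25 → 242
  G: 20 − 1 = 19 → 19
  B: 187 − 9.35 = 177.65 → 178
rgb(242, 19, 178) = #f213b2.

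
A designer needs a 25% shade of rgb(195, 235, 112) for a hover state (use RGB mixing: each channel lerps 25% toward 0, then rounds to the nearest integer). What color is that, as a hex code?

#92B054

A 25% shade moves each channel 25% toward 0:
  R: 195 − 48.75 = 146.25 → 146
  G: 235 + 0.25×(0−235) = 235 − 58.75 = 176.25 → 176
  B: 112 + 0.25×(0−112) = 112 − 28 = 84 → 84
rgb(146, 176, 84) = #92B054.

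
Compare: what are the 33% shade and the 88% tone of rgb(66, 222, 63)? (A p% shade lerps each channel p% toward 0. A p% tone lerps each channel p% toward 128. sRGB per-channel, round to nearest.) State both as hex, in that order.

#2C952A, #798B78

33% shade:
  R: 66 + 0.33×(0−66) = 66 − 21.78 = 44.22 → 44
  G: 222 + 0.33×(0−222) = 222 − 73.26 = 148.74 → 149
  B: 63 + 0.33×(0−63) = 63 − 20.79 = 42.21 → 42
  → #2C952A
88% tone:
  R: 66 + 0.88×(128−66) = 66 + 54.56 = 120.56 → 121
  G: 222 + 0.88×(128−222) = 222 − 82.72 = 139.28 → 139
  B: 63 + 0.88×(128−63) = 63 + 57.2 = 120.2 → 120
  → #798B78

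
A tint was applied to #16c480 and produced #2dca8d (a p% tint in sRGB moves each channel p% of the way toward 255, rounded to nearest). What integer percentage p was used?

#16c480 is rgb(22, 196, 128); #2dca8d is rgb(45, 202, 141).
On the R channel (widest range): 45 ≈ 22 + (p/100)(255 − 22), so p ≈ 100×(45 − 22)/(255 − 22) = 2300/233 = 9.87.
p = 10 reproduces all three channels after rounding.

10%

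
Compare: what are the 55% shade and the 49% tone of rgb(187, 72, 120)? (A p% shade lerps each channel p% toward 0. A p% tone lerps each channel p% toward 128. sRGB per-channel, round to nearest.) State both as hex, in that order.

55% shade:
  R: 187 − 102.85 = 84.15 → 84
  G: 72 + 0.55×(0−72) = 72 − 39.6 = 32.4 → 32
  B: 120 + 0.55×(0−120) = 120 − 66 = 54 → 54
  → #542036
49% tone:
  R: 187 − 28.91 = 158.09 → 158
  G: 72 + 0.49×(128−72) = 72 + 27.44 = 99.44 → 99
  B: 120 + 0.49×(128−120) = 120 + 3.92 = 123.92 → 124
  → #9E637C

#542036, #9E637C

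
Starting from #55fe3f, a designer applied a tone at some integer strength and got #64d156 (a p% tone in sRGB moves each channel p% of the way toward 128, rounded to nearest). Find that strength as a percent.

36%

#55fe3f is rgb(85, 254, 63); #64d156 is rgb(100, 209, 86).
On the G channel (widest range): 209 ≈ 254 + (p/100)(128 − 254), so p ≈ 100×(209 − 254)/(128 − 254) = -4500/-126 = 35.71.
p = 36 reproduces all three channels after rounding.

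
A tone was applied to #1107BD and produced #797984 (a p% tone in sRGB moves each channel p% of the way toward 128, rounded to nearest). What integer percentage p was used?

94%

#1107BD is rgb(17, 7, 189); #797984 is rgb(121, 121, 132).
On the G channel (widest range): 121 ≈ 7 + (p/100)(128 − 7), so p ≈ 100×(121 − 7)/(128 − 7) = 11400/121 = 94.21.
p = 94 reproduces all three channels after rounding.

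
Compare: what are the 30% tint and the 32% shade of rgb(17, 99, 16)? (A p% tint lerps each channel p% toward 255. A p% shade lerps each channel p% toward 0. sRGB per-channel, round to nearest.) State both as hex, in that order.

30% tint:
  R: 17 + 0.3×(255−17) = 17 + 71.4 = 88.4 → 88
  G: 99 + 0.3×(255−99) = 99 + 46.8 = 145.8 → 146
  B: 16 + 71.7 = 87.7 → 88
  → #589258
32% shade:
  R: 17 − 5.44 = 11.56 → 12
  G: 99 + 0.32×(0−99) = 99 − 31.68 = 67.32 → 67
  B: 16 + 0.32×(0−16) = 16 − 5.12 = 10.88 → 11
  → #0C430B

#589258, #0C430B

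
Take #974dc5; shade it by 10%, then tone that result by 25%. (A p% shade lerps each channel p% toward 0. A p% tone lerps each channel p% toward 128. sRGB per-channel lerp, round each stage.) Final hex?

#974dc5 is rgb(151, 77, 197).
Per channel, c → c + 0.1(0 − c):
  R: 151 − 15.1 = 135.9 → 136
  G: 77 − 7.7 = 69.3 → 69
  B: 197 − 19.7 = 177.3 → 177
After the shade: rgb(136, 69, 177) = #8845b1.
Per channel, c → c + 0.25(128 − c):
  R: 136 + 0.25×(128−136) = 136 − 2 = 134 → 134
  G: 69 + 0.25×(128−69) = 69 + 14.75 = 83.75 → 84
  B: 177 − 12.25 = 164.75 → 165
rgb(134, 84, 165) = #8654a5.

#8654a5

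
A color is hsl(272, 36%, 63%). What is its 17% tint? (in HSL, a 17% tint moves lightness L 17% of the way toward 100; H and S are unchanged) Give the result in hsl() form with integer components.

L moves 17% from 63 toward 100: 63 + 6.29 = 69.29 → 69.
H and S are unchanged.

hsl(272, 36%, 69%)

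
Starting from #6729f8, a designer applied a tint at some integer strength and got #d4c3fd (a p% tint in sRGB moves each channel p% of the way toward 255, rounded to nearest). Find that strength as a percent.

#6729f8 is rgb(103, 41, 248); #d4c3fd is rgb(212, 195, 253).
On the G channel (widest range): 195 ≈ 41 + (p/100)(255 − 41), so p ≈ 100×(195 − 41)/(255 − 41) = 15400/214 = 71.96.
p = 72 reproduces all three channels after rounding.

72%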